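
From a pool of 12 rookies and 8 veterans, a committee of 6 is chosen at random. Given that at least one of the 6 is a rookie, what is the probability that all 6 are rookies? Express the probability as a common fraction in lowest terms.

Work in counts. Selections with at least one rookie: C(20,6) − C(8,6) = 38760 − 28 = 38732.
Of those, selections where all 6 are rookies: C(12,6) = 924.
Conditional probability = 924/38732 = 231/9683.

231/9683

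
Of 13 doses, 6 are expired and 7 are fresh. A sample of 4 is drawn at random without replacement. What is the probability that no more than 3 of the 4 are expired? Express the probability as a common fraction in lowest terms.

140/143

Total selections: C(13,4) = 715.
The complement is exactly 4 expired: C(6,4)·C(7,0) = 15.
Probability = 1 − 15/715 = 700/715 = 140/143.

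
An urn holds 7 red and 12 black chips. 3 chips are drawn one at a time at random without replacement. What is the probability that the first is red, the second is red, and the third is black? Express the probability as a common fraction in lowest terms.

Multiply the conditional probabilities at each draw: 7/19 · 6/18 · 12/17 = 504/5814 = 28/323.

28/323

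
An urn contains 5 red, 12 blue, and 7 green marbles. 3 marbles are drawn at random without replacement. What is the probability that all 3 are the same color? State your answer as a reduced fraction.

There are C(24,3) = 2024 ways to draw 3 marbles.
All same color: C(5,3) + C(12,3) + C(7,3) = 10 + 220 + 35 = 265.
Probability = 265/2024.

265/2024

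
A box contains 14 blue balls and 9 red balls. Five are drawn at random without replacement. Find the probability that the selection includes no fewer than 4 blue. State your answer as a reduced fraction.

Total selections: C(23,5) = 33649.
Favorable selections (no fewer than 4 blue): C(14,4)·C(9,1) + C(14,5)·C(9,0) = 9009 + 2002 = 11011.
Probability = 11011/33649 = 143/437.

143/437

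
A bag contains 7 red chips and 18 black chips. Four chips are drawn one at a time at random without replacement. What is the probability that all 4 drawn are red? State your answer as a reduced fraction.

7/2530

Multiply the conditional probabilities at each draw: 7/25 · 6/24 · 5/23 · 4/22 = 840/303600 = 7/2530.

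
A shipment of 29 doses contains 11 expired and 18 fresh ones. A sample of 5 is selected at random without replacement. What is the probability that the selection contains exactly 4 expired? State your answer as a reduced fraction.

132/2639

There are C(29,5) = 118755 ways to choose 5 from 29.
Selections with exactly 4 expired: choose 4 of the 11 expired and 1 of the 18 fresh, C(11,4)·C(18,1) = 330·18 = 5940.
Probability = 5940/118755 = 132/2639.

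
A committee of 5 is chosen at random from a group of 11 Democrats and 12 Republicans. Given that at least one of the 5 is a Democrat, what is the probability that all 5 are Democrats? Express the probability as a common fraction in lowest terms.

42/2987

Work in counts. Selections with at least one Democrat: C(23,5) − C(12,5) = 33649 − 792 = 32857.
Of those, selections where all 5 are Democrats: C(11,5) = 462.
Conditional probability = 462/32857 = 42/2987.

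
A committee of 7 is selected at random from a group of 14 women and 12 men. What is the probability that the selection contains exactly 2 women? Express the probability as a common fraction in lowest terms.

63/575

The sample space is all 7-subsets of the 26: C(26,7) = 657800.
Selections with exactly 2 women: choose 2 of the 14 women and 5 of the 12 men, C(14,2)·C(12,5) = 91·792 = 72072.
Probability = 72072/657800 = 63/575.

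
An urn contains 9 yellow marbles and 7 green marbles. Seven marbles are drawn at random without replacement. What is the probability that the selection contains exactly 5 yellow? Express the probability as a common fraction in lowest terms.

1323/5720

The sample space is all 7-subsets of the 16: C(16,7) = 11440.
Selections with exactly 5 yellow: choose 5 of the 9 yellow and 2 of the 7 green, C(9,5)·C(7,2) = 126·21 = 2646.
Probability = 2646/11440 = 1323/5720.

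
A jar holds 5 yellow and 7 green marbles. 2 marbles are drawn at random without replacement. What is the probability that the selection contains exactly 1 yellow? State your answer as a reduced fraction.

35/66

The sample space is all 2-subsets of the 12: C(12,2) = 66.
Selections with exactly 1 yellow: choose 1 of the 5 yellow and 1 of the 7 green, C(5,1)·C(7,1) = 5·7 = 35.
Probability = 35/66.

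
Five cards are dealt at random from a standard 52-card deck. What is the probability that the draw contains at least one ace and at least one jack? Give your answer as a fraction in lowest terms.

There are C(52,5) = 2598960 possible draws.
By inclusion-exclusion on the complements, draws missing all aces or all jacks: C(48,5) + C(48,5) − C(44,5) = 1712304 + 1712304 − 1086008 = 2338600.
So draws with at least one of each: 2598960 − 2338600 = 260360, probability 260360/2598960 = 6509/64974.

6509/64974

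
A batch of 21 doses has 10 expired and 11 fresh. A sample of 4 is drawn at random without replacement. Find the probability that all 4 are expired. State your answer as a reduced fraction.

There are C(21,4) = 5985 possible selections.
Selections with all expired: C(10,4) = 210.
Probability = 210/5985 = 2/57.

2/57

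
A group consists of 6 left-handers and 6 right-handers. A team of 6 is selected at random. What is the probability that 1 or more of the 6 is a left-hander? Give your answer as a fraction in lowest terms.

Total selections: C(12,6) = 924.
The complement is all 6 are right-handers: C(6,6) = 1.
Probability = 1 − 1/924 = 923/924.

923/924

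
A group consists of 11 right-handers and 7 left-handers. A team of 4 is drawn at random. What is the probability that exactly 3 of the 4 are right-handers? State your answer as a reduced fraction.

The sample space is all 4-subsets of the 18: C(18,4) = 3060.
Selections with exactly 3 right-handers: choose 3 of the 11 right-handers and 1 of the 7 left-handers, C(11,3)·C(7,1) = 165·7 = 1155.
Probability = 1155/3060 = 77/204.

77/204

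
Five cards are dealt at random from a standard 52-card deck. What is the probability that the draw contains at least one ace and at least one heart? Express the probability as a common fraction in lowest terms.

229297/866320

There are C(52,5) = 2598960 possible draws.
By inclusion-exclusion on the complements, draws missing all aces or all hearts: C(48,5) + C(39,5) − C(36,5) = 1712304 + 575757 − 376992 = 1911069.
So draws with at least one of each: 2598960 − 1911069 = 687891, probability 687891/2598960 = 229297/866320.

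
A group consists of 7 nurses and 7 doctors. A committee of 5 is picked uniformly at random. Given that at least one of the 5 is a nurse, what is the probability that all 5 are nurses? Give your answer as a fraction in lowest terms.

3/283

Work in counts. Selections with at least one nurse: C(14,5) − C(7,5) = 2002 − 21 = 1981.
Of those, selections where all 5 are nurses: C(7,5) = 21.
Conditional probability = 21/1981 = 3/283.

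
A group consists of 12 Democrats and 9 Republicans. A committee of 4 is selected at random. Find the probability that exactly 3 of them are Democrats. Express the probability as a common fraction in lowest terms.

44/133

There are C(21,4) = 5985 ways to choose 4 from 21.
Selections with exactly 3 Democrats: choose 3 of the 12 Democrats and 1 of the 9 Republicans, C(12,3)·C(9,1) = 220·9 = 1980.
Probability = 1980/5985 = 44/133.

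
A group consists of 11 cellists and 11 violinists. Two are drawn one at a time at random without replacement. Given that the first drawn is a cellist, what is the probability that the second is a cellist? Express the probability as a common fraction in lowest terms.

10/21

After removing one cellist, 21 remain: 10 cellists and 11 violinists.
So the probability the next is a cellist is 10/21.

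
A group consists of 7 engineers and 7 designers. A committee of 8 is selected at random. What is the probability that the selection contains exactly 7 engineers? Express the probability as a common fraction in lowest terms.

There are C(14,8) = 3003 ways to choose 8 from 14.
Selections with exactly 7 engineers: choose 7 of the 7 engineers and 1 of the 7 designers, C(7,7)·C(7,1) = 1·7 = 7.
Probability = 7/3003 = 1/429.

1/429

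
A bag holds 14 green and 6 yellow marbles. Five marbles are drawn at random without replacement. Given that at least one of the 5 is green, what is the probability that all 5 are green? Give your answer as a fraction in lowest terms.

Work in counts. Selections with at least one green: C(20,5) − C(6,5) = 15504 − 6 = 15498.
Of those, selections where all 5 are green: C(14,5) = 2002.
Conditional probability = 2002/15498 = 143/1107.

143/1107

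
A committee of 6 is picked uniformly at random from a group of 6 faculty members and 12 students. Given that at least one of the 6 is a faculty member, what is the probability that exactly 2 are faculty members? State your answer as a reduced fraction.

Work in counts. Selections with at least one faculty member: C(18,6) − C(12,6) = 18564 − 924 = 17640.
Of those, selections where exactly 2 are faculty members: C(6,2)·C(12,4) = 15·495 = 7425.
Conditional probability = 7425/17640 = 165/392.

165/392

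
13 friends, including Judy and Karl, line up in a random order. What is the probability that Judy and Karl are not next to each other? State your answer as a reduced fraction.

11/13

There are 13! = 6227020800 arrangements.
Arrangements with Judy and Karl adjacent: 2·12! = 958003200.
So not adjacent: 6227020800 − 958003200 = 5269017600, probability 5269017600/6227020800 = 11/13.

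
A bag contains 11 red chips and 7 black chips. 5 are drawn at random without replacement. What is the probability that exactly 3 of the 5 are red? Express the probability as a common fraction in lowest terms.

55/136

There are C(18,5) = 8568 ways to choose 5 from 18.
Selections with exactly 3 red: choose 3 of the 11 red and 2 of the 7 black, C(11,3)·C(7,2) = 165·21 = 3465.
Probability = 3465/8568 = 55/136.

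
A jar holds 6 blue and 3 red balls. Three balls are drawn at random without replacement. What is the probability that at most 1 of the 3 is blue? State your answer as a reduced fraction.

There are C(9,3) = 84 ways to choose the 3.
Favorable selections (at most 1 blue): C(6,0)·C(3,3) + C(6,1)·C(3,2) = 1 + 18 = 19.
Probability = 19/84.

19/84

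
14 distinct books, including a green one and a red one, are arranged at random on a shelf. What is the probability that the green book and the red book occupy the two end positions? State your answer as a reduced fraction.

There are 14! = 87178291200 arrangements.
Place the green book and the red book at the ends in 2 ways, arrange the remaining 12 in 12! = 479001600 ways: 2·479001600 = 958003200.
Probability = 958003200/87178291200 = 1/91.

1/91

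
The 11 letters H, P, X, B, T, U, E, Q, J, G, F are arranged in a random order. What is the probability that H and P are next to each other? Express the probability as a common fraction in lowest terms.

2/11

There are 11! = 39916800 arrangements.
Treat H and P as a block: 10! arrangements of the blocks × 2 orders within the block = 2·3628800 = 7257600.
Probability = 7257600/39916800 = 2/11.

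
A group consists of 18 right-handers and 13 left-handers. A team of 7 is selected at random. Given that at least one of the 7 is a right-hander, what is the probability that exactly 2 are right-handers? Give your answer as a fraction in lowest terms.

5049/67381

Work in counts. Selections with at least one right-hander: C(31,7) − C(13,7) = 2629575 − 1716 = 2627859.
Of those, selections where exactly 2 are right-handers: C(18,2)·C(13,5) = 153·1287 = 196911.
Conditional probability = 196911/2627859 = 5049/67381.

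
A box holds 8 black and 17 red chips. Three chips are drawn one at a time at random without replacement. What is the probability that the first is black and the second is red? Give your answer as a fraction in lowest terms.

17/75

Multiply the conditional probabilities at each draw: 8/25 · 17/24 = 136/600 = 17/75.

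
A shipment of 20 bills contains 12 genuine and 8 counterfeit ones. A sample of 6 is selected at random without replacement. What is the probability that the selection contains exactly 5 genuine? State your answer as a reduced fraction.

Total number of selections: C(20,6) = 38760.
Selections with exactly 5 genuine: choose 5 of the 12 genuine and 1 of the 8 counterfeit, C(12,5)·C(8,1) = 792·8 = 6336.
Probability = 6336/38760 = 264/1615.

264/1615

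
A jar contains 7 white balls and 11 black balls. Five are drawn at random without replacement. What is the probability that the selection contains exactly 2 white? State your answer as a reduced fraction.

The sample space is all 5-subsets of the 18: C(18,5) = 8568.
Selections with exactly 2 white: choose 2 of the 7 white and 3 of the 11 black, C(7,2)·C(11,3) = 21·165 = 3465.
Probability = 3465/8568 = 55/136.

55/136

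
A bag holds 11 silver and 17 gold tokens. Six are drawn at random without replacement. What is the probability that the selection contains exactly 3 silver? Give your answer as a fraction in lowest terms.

1870/6279

Total number of selections: C(28,6) = 376740.
Selections with exactly 3 silver: choose 3 of the 11 silver and 3 of the 17 gold, C(11,3)·C(17,3) = 165·680 = 112200.
Probability = 112200/376740 = 1870/6279.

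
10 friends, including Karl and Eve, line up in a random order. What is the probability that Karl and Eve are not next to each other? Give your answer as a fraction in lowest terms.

There are 10! = 3628800 arrangements.
Arrangements with Karl and Eve adjacent: 2·9! = 725760.
So not adjacent: 3628800 − 725760 = 2903040, probability 2903040/3628800 = 4/5.

4/5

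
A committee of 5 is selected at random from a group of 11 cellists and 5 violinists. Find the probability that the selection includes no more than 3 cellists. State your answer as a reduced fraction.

There are C(16,5) = 4368 ways to choose the 5.
Count the complement (more than 3 cellists): C(11,4)·C(5,1) + C(11,5)·C(5,0) = 1650 + 462 = 2112.
Probability = 1 − 2112/4368 = 2256/4368 = 47/91.

47/91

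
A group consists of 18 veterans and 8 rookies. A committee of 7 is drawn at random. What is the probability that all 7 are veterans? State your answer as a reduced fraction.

306/6325

There are C(26,7) = 657800 possible selections.
Selections with all veterans: C(18,7) = 31824.
Probability = 31824/657800 = 306/6325.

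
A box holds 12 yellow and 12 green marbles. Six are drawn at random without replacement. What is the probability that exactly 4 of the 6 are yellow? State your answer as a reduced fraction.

1485/6118

The sample space is all 6-subsets of the 24: C(24,6) = 134596.
Selections with exactly 4 yellow: choose 4 of the 12 yellow and 2 of the 12 green, C(12,4)·C(12,2) = 495·66 = 32670.
Probability = 32670/134596 = 1485/6118.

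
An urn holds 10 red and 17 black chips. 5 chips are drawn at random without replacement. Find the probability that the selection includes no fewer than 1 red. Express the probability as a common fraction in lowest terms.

There are C(27,5) = 80730 ways to choose the 5.
The complement is all 5 are black: C(17,5) = 6188.
Probability = 1 − 6188/80730 = 74542/80730 = 2867/3105.

2867/3105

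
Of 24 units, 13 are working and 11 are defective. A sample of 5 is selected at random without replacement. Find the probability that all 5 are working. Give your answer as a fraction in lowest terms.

There are C(24,5) = 42504 possible selections.
Selections with all working: C(13,5) = 1287.
Probability = 1287/42504 = 39/1288.

39/1288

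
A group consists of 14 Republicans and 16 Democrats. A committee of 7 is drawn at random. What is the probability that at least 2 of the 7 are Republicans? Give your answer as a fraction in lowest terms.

There are C(30,7) = 2035800 ways to choose the 7.
Count the complement (fewer than 2 Republicans): C(14,0)·C(16,7) + C(14,1)·C(16,6) = 11440 + 112112 = 123552.
Probability = 1 − 123552/2035800 = 1912248/2035800 = 681/725.

681/725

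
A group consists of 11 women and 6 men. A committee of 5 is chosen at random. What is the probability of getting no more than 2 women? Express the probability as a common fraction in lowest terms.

There are C(17,5) = 6188 ways to choose the 5.
Favorable selections (no more than 2 women): C(11,0)·C(6,5) + C(11,1)·C(6,4) + C(11,2)·C(6,3) = 6 + 165 + 1100 = 1271.
Probability = 1271/6188.

1271/6188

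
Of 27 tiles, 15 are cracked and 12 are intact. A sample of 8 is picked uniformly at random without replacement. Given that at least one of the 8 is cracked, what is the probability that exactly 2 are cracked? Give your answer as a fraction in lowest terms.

49/1121

Work in counts. Selections with at least one cracked: C(27,8) − C(12,8) = 2220075 − 495 = 2219580.
Of those, selections where exactly 2 are cracked: C(15,2)·C(12,6) = 105·924 = 97020.
Conditional probability = 97020/2219580 = 49/1121.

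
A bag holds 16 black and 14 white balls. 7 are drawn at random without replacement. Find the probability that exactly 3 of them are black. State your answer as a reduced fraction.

1078/3915

There are C(30,7) = 2035800 ways to choose 7 from 30.
Selections with exactly 3 black: choose 3 of the 16 black and 4 of the 14 white, C(16,3)·C(14,4) = 560·1001 = 560560.
Probability = 560560/2035800 = 1078/3915.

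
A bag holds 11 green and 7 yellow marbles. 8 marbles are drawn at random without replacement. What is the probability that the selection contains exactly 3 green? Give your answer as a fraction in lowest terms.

There are C(18,8) = 43758 ways to choose 8 from 18.
Selections with exactly 3 green: choose 3 of the 11 green and 5 of the 7 yellow, C(11,3)·C(7,5) = 165·21 = 3465.
Probability = 3465/43758 = 35/442.

35/442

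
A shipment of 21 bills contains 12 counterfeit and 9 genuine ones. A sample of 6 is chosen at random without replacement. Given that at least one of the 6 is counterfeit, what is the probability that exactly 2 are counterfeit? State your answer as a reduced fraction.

33/215

Work in counts. Selections with at least one counterfeit: C(21,6) − C(9,6) = 54264 − 84 = 54180.
Of those, selections where exactly 2 are counterfeit: C(12,2)·C(9,4) = 66·126 = 8316.
Conditional probability = 8316/54180 = 33/215.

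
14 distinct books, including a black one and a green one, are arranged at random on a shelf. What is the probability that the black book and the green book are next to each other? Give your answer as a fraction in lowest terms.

There are 14! = 87178291200 arrangements.
Treat the black book and the green book as a block: 13! arrangements of the blocks × 2 orders within the block = 2·6227020800 = 12454041600.
Probability = 12454041600/87178291200 = 1/7.

1/7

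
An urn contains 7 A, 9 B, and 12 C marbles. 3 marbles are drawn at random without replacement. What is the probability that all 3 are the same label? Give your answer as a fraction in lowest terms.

113/1092

There are C(28,3) = 3276 ways to draw 3 marbles.
All same label: C(7,3) + C(9,3) + C(12,3) = 35 + 84 + 220 = 339.
Probability = 339/3276 = 113/1092.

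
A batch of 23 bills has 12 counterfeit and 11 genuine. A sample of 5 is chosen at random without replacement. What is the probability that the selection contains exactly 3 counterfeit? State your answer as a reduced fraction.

1100/3059

The sample space is all 5-subsets of the 23: C(23,5) = 33649.
Selections with exactly 3 counterfeit: choose 3 of the 12 counterfeit and 2 of the 11 genuine, C(12,3)·C(11,2) = 220·55 = 12100.
Probability = 12100/33649 = 1100/3059.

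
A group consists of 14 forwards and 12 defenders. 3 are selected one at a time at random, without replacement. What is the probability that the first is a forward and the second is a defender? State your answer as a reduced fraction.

84/325

Multiply the conditional probabilities at each draw: 14/26 · 12/25 = 168/650 = 84/325.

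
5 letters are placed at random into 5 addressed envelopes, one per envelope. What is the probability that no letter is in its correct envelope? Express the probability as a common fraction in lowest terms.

There are 5! = 120 assignments.
By inclusion-exclusion, assignments with no fixed points: C(5,0)·5! − C(5,1)·4! + C(5,2)·3! − C(5,3)·2! + C(5,4)·1! − C(5,5)·0! = 44.
Probability = 44/120 = 11/30.

11/30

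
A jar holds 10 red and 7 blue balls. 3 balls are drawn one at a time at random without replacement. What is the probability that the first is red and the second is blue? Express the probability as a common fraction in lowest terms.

Multiply the conditional probabilities at each draw: 10/17 · 7/16 = 70/272 = 35/136.

35/136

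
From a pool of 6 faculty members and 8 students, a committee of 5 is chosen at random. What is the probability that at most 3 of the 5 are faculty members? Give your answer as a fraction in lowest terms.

Total selections: C(14,5) = 2002.
Favorable selections (at most 3 faculty members): C(6,0)·C(8,5) + C(6,1)·C(8,4) + C(6,2)·C(8,3) + C(6,3)·C(8,2) = 56 + 420 + 840 + 560 = 1876.
Probability = 1876/2002 = 134/143.

134/143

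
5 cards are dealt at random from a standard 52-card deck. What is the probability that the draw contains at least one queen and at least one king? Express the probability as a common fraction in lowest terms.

There are C(52,5) = 2598960 possible draws.
By inclusion-exclusion on the complements, draws missing all queens or all kings: C(48,5) + C(48,5) − C(44,5) = 1712304 + 1712304 − 1086008 = 2338600.
So draws with at least one of each: 2598960 − 2338600 = 260360, probability 260360/2598960 = 6509/64974.

6509/64974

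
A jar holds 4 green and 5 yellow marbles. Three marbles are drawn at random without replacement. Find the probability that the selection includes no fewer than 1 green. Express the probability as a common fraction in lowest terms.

Total selections: C(9,3) = 84.
The complement is all 3 are yellow: C(5,3) = 10.
Probability = 1 − 10/84 = 74/84 = 37/42.

37/42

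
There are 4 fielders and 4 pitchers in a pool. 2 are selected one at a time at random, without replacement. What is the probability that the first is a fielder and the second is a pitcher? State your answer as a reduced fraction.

2/7

Multiply the conditional probabilities at each draw: 4/8 · 4/7 = 16/56 = 2/7.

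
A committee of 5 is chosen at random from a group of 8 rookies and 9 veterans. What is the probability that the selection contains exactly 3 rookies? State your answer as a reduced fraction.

There are C(17,5) = 6188 ways to choose 5 from 17.
Selections with exactly 3 rookies: choose 3 of the 8 rookies and 2 of the 9 veterans, C(8,3)·C(9,2) = 56·36 = 2016.
Probability = 2016/6188 = 72/221.

72/221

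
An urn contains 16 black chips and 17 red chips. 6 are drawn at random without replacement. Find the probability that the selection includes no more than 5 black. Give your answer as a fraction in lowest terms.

There are C(33,6) = 1107568 ways to choose the 6.
The complement is exactly 6 black: C(16,6)·C(17,0) = 8008.
Probability = 1 − 8008/1107568 = 1099560/1107568 = 1785/1798.

1785/1798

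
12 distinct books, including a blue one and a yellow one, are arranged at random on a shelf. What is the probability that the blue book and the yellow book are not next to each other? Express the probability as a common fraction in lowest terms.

5/6

There are 12! = 479001600 arrangements.
Arrangements with the blue book and the yellow book adjacent: 2·11! = 79833600.
So not adjacent: 479001600 − 79833600 = 399168000, probability 399168000/479001600 = 5/6.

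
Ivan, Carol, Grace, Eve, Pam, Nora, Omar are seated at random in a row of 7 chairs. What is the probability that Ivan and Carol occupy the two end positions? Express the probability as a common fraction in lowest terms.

1/21

There are 7! = 5040 arrangements.
Place Ivan and Carol at the ends in 2 ways, arrange the remaining 5 in 5! = 120 ways: 2·120 = 240.
Probability = 240/5040 = 1/21.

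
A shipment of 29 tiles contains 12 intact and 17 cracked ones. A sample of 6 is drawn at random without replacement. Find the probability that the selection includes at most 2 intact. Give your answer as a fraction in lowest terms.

Total selections: C(29,6) = 475020.
Favorable selections (at most 2 intact): C(12,0)·C(17,6) + C(12,1)·C(17,5) + C(12,2)·C(17,4) = 12376 + 74256 + 157080 = 243712.
Probability = 243712/475020 = 8704/16965.

8704/16965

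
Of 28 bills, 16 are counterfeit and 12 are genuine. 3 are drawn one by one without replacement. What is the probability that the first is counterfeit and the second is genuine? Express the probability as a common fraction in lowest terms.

16/63

Multiply the conditional probabilities at each draw: 16/28 · 12/27 = 192/756 = 16/63.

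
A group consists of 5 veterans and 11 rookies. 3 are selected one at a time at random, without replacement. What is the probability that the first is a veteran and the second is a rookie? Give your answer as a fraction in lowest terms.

11/48

Multiply the conditional probabilities at each draw: 5/16 · 11/15 = 55/240 = 11/48.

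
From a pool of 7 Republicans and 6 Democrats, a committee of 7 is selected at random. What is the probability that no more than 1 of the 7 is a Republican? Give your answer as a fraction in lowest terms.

Total selections: C(13,7) = 1716.
Favorable selections (no more than 1 Republican): C(7,1)·C(6,6) = 7.
Probability = 7/1716.

7/1716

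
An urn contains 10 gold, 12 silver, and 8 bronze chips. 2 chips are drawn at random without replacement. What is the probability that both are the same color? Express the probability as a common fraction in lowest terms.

There are C(30,2) = 435 ways to draw 2 chips.
All same color: C(10,2) + C(12,2) + C(8,2) = 45 + 66 + 28 = 139.
Probability = 139/435.

139/435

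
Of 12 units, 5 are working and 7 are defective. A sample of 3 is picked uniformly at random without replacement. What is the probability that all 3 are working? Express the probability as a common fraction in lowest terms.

There are C(12,3) = 220 possible selections.
Selections with all working: C(5,3) = 10.
Probability = 10/220 = 1/22.

1/22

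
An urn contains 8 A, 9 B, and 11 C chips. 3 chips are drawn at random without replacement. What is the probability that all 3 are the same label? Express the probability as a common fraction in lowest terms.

305/3276

There are C(28,3) = 3276 ways to draw 3 chips.
All same label: C(8,3) + C(9,3) + C(11,3) = 56 + 84 + 165 = 305.
Probability = 305/3276.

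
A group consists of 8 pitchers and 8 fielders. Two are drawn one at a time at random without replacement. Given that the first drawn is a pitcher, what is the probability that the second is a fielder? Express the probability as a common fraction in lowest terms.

After removing one pitcher, 15 remain: 7 pitchers and 8 fielders.
So the probability the next is a fielder is 8/15.

8/15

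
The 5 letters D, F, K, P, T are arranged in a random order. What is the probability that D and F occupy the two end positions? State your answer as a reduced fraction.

There are 5! = 120 arrangements.
Place D and F at the ends in 2 ways, arrange the remaining 3 in 3! = 6 ways: 2·6 = 12.
Probability = 12/120 = 1/10.

1/10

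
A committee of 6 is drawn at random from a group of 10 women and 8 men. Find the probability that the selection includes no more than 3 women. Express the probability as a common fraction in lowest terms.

Total selections: C(18,6) = 18564.
Count the complement (more than 3 women): C(10,4)·C(8,2) + C(10,5)·C(8,1) + C(10,6)·C(8,0) = 5880 + 2016 + 210 = 8106.
Probability = 1 − 8106/18564 = 10458/18564 = 249/442.

249/442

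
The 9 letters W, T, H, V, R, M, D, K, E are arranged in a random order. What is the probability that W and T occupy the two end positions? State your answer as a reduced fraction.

1/36

There are 9! = 362880 arrangements.
Place W and T at the ends in 2 ways, arrange the remaining 7 in 7! = 5040 ways: 2·5040 = 10080.
Probability = 10080/362880 = 1/36.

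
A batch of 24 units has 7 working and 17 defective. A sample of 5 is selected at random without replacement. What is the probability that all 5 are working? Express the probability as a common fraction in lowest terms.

There are C(24,5) = 42504 possible selections.
Selections with all working: C(7,5) = 21.
Probability = 21/42504 = 1/2024.

1/2024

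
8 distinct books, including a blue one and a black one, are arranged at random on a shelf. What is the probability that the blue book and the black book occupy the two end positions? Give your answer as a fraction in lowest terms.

There are 8! = 40320 arrangements.
Place the blue book and the black book at the ends in 2 ways, arrange the remaining 6 in 6! = 720 ways: 2·720 = 1440.
Probability = 1440/40320 = 1/28.

1/28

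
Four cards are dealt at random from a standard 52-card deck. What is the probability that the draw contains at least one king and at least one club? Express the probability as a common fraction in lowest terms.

There are C(52,4) = 270725 possible draws.
By inclusion-exclusion on the complements, draws missing all kings or all clubs: C(48,4) + C(39,4) − C(36,4) = 194580 + 82251 − 58905 = 217926.
So draws with at least one of each: 270725 − 217926 = 52799, probability 52799/270725.

52799/270725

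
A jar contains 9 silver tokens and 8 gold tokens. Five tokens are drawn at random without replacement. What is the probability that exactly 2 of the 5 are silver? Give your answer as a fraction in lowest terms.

There are C(17,5) = 6188 ways to choose 5 from 17.
Selections with exactly 2 silver: choose 2 of the 9 silver and 3 of the 8 gold, C(9,2)·C(8,3) = 36·56 = 2016.
Probability = 2016/6188 = 72/221.

72/221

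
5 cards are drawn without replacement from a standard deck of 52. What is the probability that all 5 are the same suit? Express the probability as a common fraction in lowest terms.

There are C(52,5) = 2598960 possible 5-card hands.
Hands of one suit: 4 suits × C(13,5) = 4·1287 = 5148.
Probability = 5148/2598960 = 33/16660.

33/16660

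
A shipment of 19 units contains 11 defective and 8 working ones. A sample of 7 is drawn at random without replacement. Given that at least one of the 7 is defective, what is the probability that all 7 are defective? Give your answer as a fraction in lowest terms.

Work in counts. Selections with at least one defective: C(19,7) − C(8,7) = 50388 − 8 = 50380.
Of those, selections where all 7 are defective: C(11,7) = 330.
Conditional probability = 330/50380 = 3/458.

3/458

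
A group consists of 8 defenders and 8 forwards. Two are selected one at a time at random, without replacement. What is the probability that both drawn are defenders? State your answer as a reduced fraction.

7/30

Multiply the conditional probabilities at each draw: 8/16 · 7/15 = 56/240 = 7/30.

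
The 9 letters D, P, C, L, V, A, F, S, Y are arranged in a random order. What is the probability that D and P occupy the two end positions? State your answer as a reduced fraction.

There are 9! = 362880 arrangements.
Place D and P at the ends in 2 ways, arrange the remaining 7 in 7! = 5040 ways: 2·5040 = 10080.
Probability = 10080/362880 = 1/36.

1/36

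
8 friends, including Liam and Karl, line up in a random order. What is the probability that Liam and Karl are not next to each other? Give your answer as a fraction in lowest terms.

There are 8! = 40320 arrangements.
Arrangements with Liam and Karl adjacent: 2·7! = 10080.
So not adjacent: 40320 − 10080 = 30240, probability 30240/40320 = 3/4.

3/4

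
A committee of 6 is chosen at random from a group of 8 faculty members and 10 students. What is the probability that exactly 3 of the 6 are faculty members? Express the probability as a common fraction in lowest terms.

The sample space is all 6-subsets of the 18: C(18,6) = 18564.
Selections with exactly 3 faculty members: choose 3 of the 8 faculty members and 3 of the 10 students, C(8,3)·C(10,3) = 56·120 = 6720.
Probability = 6720/18564 = 80/221.

80/221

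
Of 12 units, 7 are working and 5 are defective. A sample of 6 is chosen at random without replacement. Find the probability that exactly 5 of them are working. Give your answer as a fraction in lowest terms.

5/44

There are C(12,6) = 924 ways to choose 6 from 12.
Selections with exactly 5 working: choose 5 of the 7 working and 1 of the 5 defective, C(7,5)·C(5,1) = 21·5 = 105.
Probability = 105/924 = 5/44.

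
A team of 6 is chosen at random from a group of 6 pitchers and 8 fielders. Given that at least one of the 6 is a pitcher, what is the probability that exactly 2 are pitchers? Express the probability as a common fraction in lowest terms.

Work in counts. Selections with at least one pitcher: C(14,6) − C(8,6) = 3003 − 28 = 2975.
Of those, selections where exactly 2 are pitchers: C(6,2)·C(8,4) = 15·70 = 1050.
Conditional probability = 1050/2975 = 6/17.

6/17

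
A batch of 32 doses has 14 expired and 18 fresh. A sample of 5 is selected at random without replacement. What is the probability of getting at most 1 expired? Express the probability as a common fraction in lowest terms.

There are C(32,5) = 201376 ways to choose the 5.
Favorable selections (at most 1 expired): C(14,0)·C(18,5) + C(14,1)·C(18,4) = 8568 + 42840 = 51408.
Probability = 51408/201376 = 459/1798.

459/1798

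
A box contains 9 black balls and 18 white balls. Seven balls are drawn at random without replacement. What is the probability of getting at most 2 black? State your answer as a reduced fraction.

28186/49335

Total selections: C(27,7) = 888030.
Favorable selections (at most 2 black): C(9,0)·C(18,7) + C(9,1)·C(18,6) + C(9,2)·C(18,5) = 31824 + 167076 + 308448 = 507348.
Probability = 507348/888030 = 28186/49335.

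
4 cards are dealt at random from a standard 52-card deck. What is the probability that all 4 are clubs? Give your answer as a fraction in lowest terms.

There are C(52,4) = 270725 possible 4-card hands.
Hands that are all clubs: C(13,4) = 715.
Probability = 715/270725 = 11/4165.

11/4165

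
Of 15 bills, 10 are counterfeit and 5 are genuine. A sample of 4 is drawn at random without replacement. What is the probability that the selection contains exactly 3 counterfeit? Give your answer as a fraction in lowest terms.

There are C(15,4) = 1365 ways to choose 4 from 15.
Selections with exactly 3 counterfeit: choose 3 of the 10 counterfeit and 1 of the 5 genuine, C(10,3)·C(5,1) = 120·5 = 600.
Probability = 600/1365 = 40/91.

40/91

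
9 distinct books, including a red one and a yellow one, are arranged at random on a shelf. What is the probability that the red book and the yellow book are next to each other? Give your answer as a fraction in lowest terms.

There are 9! = 362880 arrangements.
Treat the red book and the yellow book as a block: 8! arrangements of the blocks × 2 orders within the block = 2·40320 = 80640.
Probability = 80640/362880 = 2/9.

2/9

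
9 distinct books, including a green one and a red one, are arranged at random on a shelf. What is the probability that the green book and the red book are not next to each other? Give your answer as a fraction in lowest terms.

There are 9! = 362880 arrangements.
Arrangements with the green book and the red book adjacent: 2·8! = 80640.
So not adjacent: 362880 − 80640 = 282240, probability 282240/362880 = 7/9.

7/9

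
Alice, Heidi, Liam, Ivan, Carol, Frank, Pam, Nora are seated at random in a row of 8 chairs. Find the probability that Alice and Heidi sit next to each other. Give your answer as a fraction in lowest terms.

1/4

There are 8! = 40320 arrangements.
Treat Alice and Heidi as a block: 7! arrangements of the blocks × 2 orders within the block = 2·5040 = 10080.
Probability = 10080/40320 = 1/4.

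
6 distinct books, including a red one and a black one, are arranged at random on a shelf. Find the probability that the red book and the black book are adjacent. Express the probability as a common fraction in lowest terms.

1/3

There are 6! = 720 arrangements.
Treat the red book and the black book as a block: 5! arrangements of the blocks × 2 orders within the block = 2·120 = 240.
Probability = 240/720 = 1/3.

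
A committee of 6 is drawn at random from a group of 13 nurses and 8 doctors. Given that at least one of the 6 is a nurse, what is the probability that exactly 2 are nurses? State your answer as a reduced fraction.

Work in counts. Selections with at least one nurse: C(21,6) − C(8,6) = 54264 − 28 = 54236.
Of those, selections where exactly 2 are nurses: C(13,2)·C(8,4) = 78·70 = 5460.
Conditional probability = 5460/54236 = 15/149.

15/149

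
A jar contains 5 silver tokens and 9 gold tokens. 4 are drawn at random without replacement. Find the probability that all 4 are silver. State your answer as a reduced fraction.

There are C(14,4) = 1001 possible selections.
Selections with all silver: C(5,4) = 5.
Probability = 5/1001.

5/1001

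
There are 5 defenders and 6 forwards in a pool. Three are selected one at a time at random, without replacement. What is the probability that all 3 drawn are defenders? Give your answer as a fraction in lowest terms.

2/33

Multiply the conditional probabilities at each draw: 5/11 · 4/10 · 3/9 = 60/990 = 2/33.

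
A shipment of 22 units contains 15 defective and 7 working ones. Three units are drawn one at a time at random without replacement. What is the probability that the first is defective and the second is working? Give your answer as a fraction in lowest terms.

Multiply the conditional probabilities at each draw: 15/22 · 7/21 = 105/462 = 5/22.

5/22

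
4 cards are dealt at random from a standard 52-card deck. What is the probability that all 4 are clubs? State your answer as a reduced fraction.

11/4165

There are C(52,4) = 270725 possible 4-card hands.
Hands that are all clubs: C(13,4) = 715.
Probability = 715/270725 = 11/4165.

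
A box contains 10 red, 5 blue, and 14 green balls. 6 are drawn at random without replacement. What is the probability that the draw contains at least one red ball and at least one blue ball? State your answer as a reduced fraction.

9037/13572

There are C(29,6) = 475020 possible draws.
By inclusion-exclusion on the complements, draws missing all red or all blue: C(19,6) + C(24,6) − C(14,6) = 27132 + 134596 − 3003 = 158725.
So draws with at least one of each: 475020 − 158725 = 316295, probability 316295/475020 = 9037/13572.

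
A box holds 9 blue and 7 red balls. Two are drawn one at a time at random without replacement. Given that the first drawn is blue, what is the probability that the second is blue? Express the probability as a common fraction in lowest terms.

8/15

After removing one blue, 15 remain: 8 blue and 7 red.
So the probability the next is blue is 8/15.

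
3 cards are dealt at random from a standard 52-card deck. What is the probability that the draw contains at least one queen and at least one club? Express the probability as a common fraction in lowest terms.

33/260

There are C(52,3) = 22100 possible draws.
By inclusion-exclusion on the complements, draws missing all queens or all clubs: C(48,3) + C(39,3) − C(36,3) = 17296 + 9139 − 7140 = 19295.
So draws with at least one of each: 22100 − 19295 = 2805, probability 2805/22100 = 33/260.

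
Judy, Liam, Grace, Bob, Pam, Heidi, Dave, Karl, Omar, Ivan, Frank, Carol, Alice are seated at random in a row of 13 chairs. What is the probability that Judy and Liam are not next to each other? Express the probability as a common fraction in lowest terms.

There are 13! = 6227020800 arrangements.
Arrangements with Judy and Liam adjacent: 2·12! = 958003200.
So not adjacent: 6227020800 − 958003200 = 5269017600, probability 5269017600/6227020800 = 11/13.

11/13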